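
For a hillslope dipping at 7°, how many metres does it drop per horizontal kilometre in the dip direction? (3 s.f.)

drop per km = 1000 × tan 7° = 1000 × 0.1228

123 m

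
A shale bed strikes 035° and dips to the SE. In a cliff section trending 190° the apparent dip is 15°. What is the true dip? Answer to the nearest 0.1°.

β = acute angle between strike 035° and section 190° = 25°.
tan δ = tan α / sin β = tan 15° / sin 25° = 0.2679 / 0.4226 = 0.6340
δ = arctan(0.6340) = 32.38°

32.4°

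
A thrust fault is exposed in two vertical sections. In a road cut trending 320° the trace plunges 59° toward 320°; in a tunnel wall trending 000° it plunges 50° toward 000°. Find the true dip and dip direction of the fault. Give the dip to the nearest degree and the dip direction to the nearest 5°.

true dip 59°, dip direction 315°

The two traces are lines in the plane: v₁ = (sin 320°·cos 59°, cos 320°·cos 59°, −sin 59°), v₂ = (sin 0°·cos 50°, cos 0°·cos 50°, −sin 50°).
n = v₁ × v₂ = (-0.249, 0.254, 0.213) (taken with n_z > 0).
True dip = arccos(n_z / |n|) = arccos(0.5139) = 59.1°.
Dip direction = atan2(-0.249, 0.254) = 316° (azimuth of n's horizontal projection).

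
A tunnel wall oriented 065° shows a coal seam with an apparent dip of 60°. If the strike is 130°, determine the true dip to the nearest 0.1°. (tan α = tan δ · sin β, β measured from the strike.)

The section is 65° from the strike.
tan(true dip) = tan 60° / sin 65° = 1.9111
δ = arctan(1.9111) = 62.38°

62.4°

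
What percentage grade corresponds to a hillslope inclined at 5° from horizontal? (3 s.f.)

grade % = 100 × tan 5° = 100 × 0.0875

8.75%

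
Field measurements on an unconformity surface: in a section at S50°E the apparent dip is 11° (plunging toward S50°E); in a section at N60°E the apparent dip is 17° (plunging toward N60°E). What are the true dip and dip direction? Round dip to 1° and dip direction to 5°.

true dip 18°, dip direction 075°

Represent each trace as a vector plunging at its apparent dip toward its trend (east-north-up frame): v₁ = (0.752, -0.631, -0.191), v₂ = (0.828, 0.478, -0.292).
n = v₁ × v₂ = (0.276, 0.062, 0.882) (taken with n_z > 0).
Dip δ = arctan(|n_h|/n_z) = arctan(0.283/0.882) = 17.8°.
The horizontal component of n points toward azimuth atan2(n_x, n_y) = 77°, the dip direction.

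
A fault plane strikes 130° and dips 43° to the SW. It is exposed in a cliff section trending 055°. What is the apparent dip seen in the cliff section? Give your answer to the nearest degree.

The section lies 75° from the strike.
tan α = tan 43° × sin 75° = 0.9325 × 0.9659 = 0.9007
α = arctan(0.9007) = 42.01°

42°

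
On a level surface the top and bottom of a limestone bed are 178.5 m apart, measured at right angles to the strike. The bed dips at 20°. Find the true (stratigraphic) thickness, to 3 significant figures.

61.1 m

True thickness t = w · sin(dip) = 178.5 × sin 20°
t = 178.5 × 0.3420 = 61.051 m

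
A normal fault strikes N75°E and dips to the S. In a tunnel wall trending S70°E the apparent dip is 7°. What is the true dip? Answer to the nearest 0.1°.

The section is 35° from the strike.
tan(true dip) = tan 7° / sin 35° = 0.2141
true dip = arctan 0.2141 = 12.08°

12.1°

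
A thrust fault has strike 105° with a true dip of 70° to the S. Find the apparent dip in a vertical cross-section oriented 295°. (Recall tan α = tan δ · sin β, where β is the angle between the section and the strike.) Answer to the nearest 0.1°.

The strike is 105° and the section trends 295°; the acute angle between them is β = 10°.
tan(apparent dip) = tan 70° · sin 10° = 0.4771
apparent dip = arctan 0.4771 = 25.51°

25.5°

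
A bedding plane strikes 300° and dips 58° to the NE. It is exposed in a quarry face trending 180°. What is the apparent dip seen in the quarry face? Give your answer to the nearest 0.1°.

The strike is 300° and the section trends 180°; the acute angle between them is β = 60°.
tan α = tan 58° × sin 60° = 1.6003 × 0.8660 = 1.3859
apparent dip = arctan 1.3859 = 54.19°

54.2°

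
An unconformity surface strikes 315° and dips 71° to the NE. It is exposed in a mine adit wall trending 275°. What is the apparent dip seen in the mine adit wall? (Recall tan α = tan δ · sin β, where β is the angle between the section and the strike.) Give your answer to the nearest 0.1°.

61.8°

The strike is 315° and the section trends 275°; the acute angle between them is β = 40°.
tan(apparent dip) = tan 71° · sin 40° = 1.8668
α = arctan(1.8668) = 61.82°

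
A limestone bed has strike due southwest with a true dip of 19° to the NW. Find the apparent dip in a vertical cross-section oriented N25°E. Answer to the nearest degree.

The strike is due southwest and the section trends N25°E; the acute angle between them is β = 20°.
tan(apparent dip) = tan 19° · sin 20° = 0.1178
apparent dip = arctan 0.1178 = 6.72°

7°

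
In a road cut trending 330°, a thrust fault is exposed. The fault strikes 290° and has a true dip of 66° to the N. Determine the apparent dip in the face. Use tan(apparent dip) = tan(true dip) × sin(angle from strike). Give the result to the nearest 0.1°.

55.3°

The section lies 40° from the strike.
tan α = tan 66° × sin 40° = 2.2460 × 0.6428 = 1.4437
apparent dip = arctan 1.4437 = 55.29°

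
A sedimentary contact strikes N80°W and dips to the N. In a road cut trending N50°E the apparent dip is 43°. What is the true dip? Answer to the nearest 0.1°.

β = acute angle between strike N80°W and section N50°E = 50°.
tan(true dip) = tan 43° / sin 50° = 1.2173
true dip = arctan 1.2173 = 50.60°

50.6°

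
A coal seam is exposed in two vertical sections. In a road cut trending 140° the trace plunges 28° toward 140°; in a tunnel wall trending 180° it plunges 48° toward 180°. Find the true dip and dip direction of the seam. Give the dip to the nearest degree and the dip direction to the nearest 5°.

Each apparent-dip line lies in the plane. As unit vectors (x east, y north, z up), v₁ plunges 28°→140° and v₂ plunges 48°→180°.
n = v₁ × v₂ = (-0.189, -0.422, 0.380) (taken with n_z > 0).
True dip = arccos(n_z / |n|) = arccos(0.6350) = 50.6°.
Dip direction = atan2(-0.189, -0.422) = 204° (azimuth of n's horizontal projection).

true dip 51°, dip direction 205°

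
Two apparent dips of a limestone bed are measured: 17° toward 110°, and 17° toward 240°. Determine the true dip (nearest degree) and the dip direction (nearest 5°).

true dip 36°, dip direction 175°

Represent each trace as a vector plunging at its apparent dip toward its trend (east-north-up frame): v₁ = (0.899, -0.327, -0.292), v₂ = (-0.828, -0.478, -0.292).
Cross product v₁ × v₂ gives the pole to the plane: n ∝ (0.044, -0.505, 0.701).
True dip = arccos(n_z / |n|) = arccos(0.8102) = 35.9°.
The horizontal component of n points toward azimuth atan2(n_x, n_y) = 175°, the dip direction.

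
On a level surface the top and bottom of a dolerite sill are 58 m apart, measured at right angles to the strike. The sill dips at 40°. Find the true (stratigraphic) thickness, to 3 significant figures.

37.3 m

True thickness t = w · sin(dip) = 58 × sin 40°
t = 58 × 0.6428 = 37.282 m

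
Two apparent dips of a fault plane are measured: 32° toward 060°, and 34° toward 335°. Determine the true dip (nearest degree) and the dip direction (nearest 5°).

true dip 41°, dip direction 015°

The two traces are lines in the plane: v₁ = (sin 60°·cos 32°, cos 60°·cos 32°, −sin 32°), v₂ = (sin 335°·cos 34°, cos 335°·cos 34°, −sin 34°).
The plane normal is n = v₁ × v₂ ∝ (0.161, 0.596, 0.700).
tan δ = √(n_x²+n_y²)/n_z = 0.618/0.700, so δ = 41.4°.
The horizontal component of n points toward azimuth atan2(n_x, n_y) = 15°, the dip direction.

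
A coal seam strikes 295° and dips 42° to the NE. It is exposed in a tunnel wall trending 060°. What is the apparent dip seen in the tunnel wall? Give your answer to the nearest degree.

36°

Angle between strike (295°) and section (060°): β = 55°.
tan(apparent dip) = tan 42° · sin 55° = 0.7376
α = arctan(0.7376) = 36.41°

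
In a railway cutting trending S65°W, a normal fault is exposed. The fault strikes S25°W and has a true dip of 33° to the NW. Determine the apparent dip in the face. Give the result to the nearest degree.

Angle between strike (S25°W) and section (S65°W): β = 40°.
tan(apparent dip) = tan 33° · sin 40° = 0.4174
α = arctan(0.4174) = 22.66°

23°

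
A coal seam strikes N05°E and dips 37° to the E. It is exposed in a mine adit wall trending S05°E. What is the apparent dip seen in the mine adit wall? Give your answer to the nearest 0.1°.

7.5°

The strike is N05°E and the section trends S05°E; the acute angle between them is β = 10°.
tan(apparent dip) = tan 37° · sin 10° = 0.1309
apparent dip = arctan 0.1309 = 7.45°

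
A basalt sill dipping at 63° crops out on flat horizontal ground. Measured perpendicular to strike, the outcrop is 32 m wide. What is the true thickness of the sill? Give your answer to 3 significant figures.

True thickness t = w · sin(dip) = 32 × sin 63°
t = 32 × 0.8910 = 28.512 m

28.5 m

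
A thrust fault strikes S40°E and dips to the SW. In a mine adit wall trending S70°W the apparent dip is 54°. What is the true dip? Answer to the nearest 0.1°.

The section is 70° from the strike.
tan δ = tan α / sin β = tan 54° / sin 70° = 1.3764 / 0.9397 = 1.4647
true dip = arctan 1.4647 = 55.68°

55.7°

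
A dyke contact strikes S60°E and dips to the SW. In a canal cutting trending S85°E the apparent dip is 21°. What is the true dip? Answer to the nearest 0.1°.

42.2°

β = acute angle between strike S60°E and section S85°E = 25°.
tan δ = tan α / sin β = tan 21° / sin 25° = 0.3839 / 0.4226 = 0.9083
δ = arctan(0.9083) = 42.25°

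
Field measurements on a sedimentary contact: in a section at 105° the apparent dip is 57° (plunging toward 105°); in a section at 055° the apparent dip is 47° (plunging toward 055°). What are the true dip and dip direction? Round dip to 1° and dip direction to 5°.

Represent each trace as a vector plunging at its apparent dip toward its trend (east-north-up frame): v₁ = (0.526, -0.141, -0.839), v₂ = (0.559, 0.391, -0.731).
n = v₁ × v₂ = (0.431, -0.084, 0.285) (taken with n_z > 0).
Dip δ = arctan(|n_h|/n_z) = arctan(0.439/0.285) = 57.1°.
Dip direction = atan2(0.431, -0.084) = 101° (azimuth of n's horizontal projection).

true dip 57°, dip direction 100°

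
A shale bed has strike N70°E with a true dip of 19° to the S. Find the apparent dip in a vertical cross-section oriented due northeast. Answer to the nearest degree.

Angle between strike (N70°E) and section (due northeast): β = 25°.
tan α = tan 19° × sin 25° = 0.3443 × 0.4226 = 0.1455
α = arctan(0.1455) = 8.28°

8°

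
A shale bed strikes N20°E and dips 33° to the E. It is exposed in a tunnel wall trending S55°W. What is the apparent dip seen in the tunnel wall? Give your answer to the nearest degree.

20°

Angle between strike (N20°E) and section (S55°W): β = 35°.
tan α = tan 33° × sin 35° = 0.6494 × 0.5736 = 0.3725
apparent dip = arctan 0.3725 = 20.43°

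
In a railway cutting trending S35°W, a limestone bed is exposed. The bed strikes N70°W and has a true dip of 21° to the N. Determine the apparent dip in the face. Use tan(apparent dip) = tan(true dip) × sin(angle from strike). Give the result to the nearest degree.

The section lies 75° from the strike.
tan(apparent dip) = tan 21° · sin 75° = 0.3708
apparent dip = arctan 0.3708 = 20.34°

20°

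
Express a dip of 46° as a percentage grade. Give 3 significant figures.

104%

grade % = 100 × tan 46° = 100 × 1.0355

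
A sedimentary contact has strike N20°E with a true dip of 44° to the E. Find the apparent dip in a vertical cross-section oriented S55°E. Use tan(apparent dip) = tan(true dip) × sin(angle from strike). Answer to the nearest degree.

43°

The section lies 75° from the strike.
tan α = tan 44° × sin 75° = 0.9657 × 0.9659 = 0.9328
apparent dip = arctan 0.9328 = 43.01°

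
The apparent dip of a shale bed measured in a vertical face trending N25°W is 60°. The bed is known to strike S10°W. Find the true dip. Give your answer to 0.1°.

The section is 35° from the strike.
tan δ = tan α / sin β = tan 60° / sin 35° = 1.7321 / 0.5736 = 3.0197
δ = arctan(3.0197) = 71.68°

71.7°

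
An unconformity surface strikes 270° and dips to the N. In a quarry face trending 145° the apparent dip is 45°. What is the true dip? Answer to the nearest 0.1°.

50.7°

The section is 55° from the strike.
tan δ = tan α / sin β = tan 45° / sin 55° = 1.0000 / 0.8192 = 1.2208
true dip = arctan 1.2208 = 50.68°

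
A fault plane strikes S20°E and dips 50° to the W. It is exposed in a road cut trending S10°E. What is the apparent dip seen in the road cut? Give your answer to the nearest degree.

12°

Angle between strike (S20°E) and section (S10°E): β = 10°.
tan(apparent dip) = tan 50° · sin 10° = 0.2069
apparent dip = arctan 0.2069 = 11.69°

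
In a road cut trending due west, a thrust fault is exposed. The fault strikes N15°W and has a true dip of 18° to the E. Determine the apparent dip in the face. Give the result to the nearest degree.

17°

The section lies 75° from the strike.
tan(apparent dip) = tan 18° · sin 75° = 0.3138
apparent dip = arctan 0.3138 = 17.42°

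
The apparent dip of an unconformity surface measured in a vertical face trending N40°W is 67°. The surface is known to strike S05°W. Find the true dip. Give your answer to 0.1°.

73.3°

The section is 45° from the strike.
tan(true dip) = tan 67° / sin 45° = 3.3317
true dip = arctan 3.3317 = 73.29°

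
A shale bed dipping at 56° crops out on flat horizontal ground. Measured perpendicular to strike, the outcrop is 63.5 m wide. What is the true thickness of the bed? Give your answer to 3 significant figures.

52.6 m

True thickness t = w · sin(dip) = 63.5 × sin 56°
t = 63.5 × 0.8290 = 52.644 m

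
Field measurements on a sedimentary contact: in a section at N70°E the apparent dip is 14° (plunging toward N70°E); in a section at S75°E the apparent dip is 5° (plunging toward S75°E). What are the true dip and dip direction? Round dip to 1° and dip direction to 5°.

Represent each trace as a vector plunging at its apparent dip toward its trend (east-north-up frame): v₁ = (0.912, 0.332, -0.242), v₂ = (0.962, -0.258, -0.087).
Cross product v₁ × v₂ gives the pole to the plane: n ∝ (0.091, 0.153, 0.554).
tan δ = √(n_x²+n_y²)/n_z = 0.178/0.554, so δ = 17.8°.
Dip direction = atan2(0.091, 0.153) = 31° (azimuth of n's horizontal projection).

true dip 18°, dip direction 030°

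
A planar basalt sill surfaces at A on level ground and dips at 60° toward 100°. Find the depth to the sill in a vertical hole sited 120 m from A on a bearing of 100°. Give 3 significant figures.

The hole is directly down-dip from the outcrop, so the down-dip offset is 120 m.
Depth = down-dip offset × tan(dip) = 120.00 × tan 60° = 120.00 × 1.7321
Depth = 207.85 m

208 m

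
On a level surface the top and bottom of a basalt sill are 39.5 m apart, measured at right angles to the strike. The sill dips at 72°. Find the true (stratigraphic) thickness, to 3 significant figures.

37.6 m

True thickness t = w · sin(dip) = 39.5 × sin 72°
t = 39.5 × 0.9511 = 37.567 m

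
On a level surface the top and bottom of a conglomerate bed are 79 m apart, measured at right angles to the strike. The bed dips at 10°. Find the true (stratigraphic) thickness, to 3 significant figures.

13.7 m

True thickness t = w · sin(dip) = 79 × sin 10°
t = 79 × 0.1736 = 13.718 m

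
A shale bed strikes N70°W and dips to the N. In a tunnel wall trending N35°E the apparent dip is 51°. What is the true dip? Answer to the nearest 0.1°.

52.0°

β = acute angle between strike N70°W and section N35°E = 75°.
tan δ = tan α / sin β = tan 51° / sin 75° = 1.2349 / 0.9659 = 1.2785
δ = arctan(1.2785) = 51.97°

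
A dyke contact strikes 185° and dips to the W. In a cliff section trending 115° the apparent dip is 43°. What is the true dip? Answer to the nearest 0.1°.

44.8°

β = acute angle between strike 185° and section 115° = 70°.
tan(true dip) = tan 43° / sin 70° = 0.9924
true dip = arctan 0.9924 = 44.78°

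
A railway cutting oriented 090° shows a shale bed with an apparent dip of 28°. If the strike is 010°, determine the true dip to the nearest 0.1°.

The section is 80° from the strike.
tan(true dip) = tan 28° / sin 80° = 0.5399
true dip = arctan 0.5399 = 28.37°

28.4°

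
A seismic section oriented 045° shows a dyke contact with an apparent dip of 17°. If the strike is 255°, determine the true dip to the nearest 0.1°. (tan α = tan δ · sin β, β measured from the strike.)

31.4°

β = acute angle between strike 255° and section 045° = 30°.
tan(true dip) = tan 17° / sin 30° = 0.6115
δ = arctan(0.6115) = 31.44°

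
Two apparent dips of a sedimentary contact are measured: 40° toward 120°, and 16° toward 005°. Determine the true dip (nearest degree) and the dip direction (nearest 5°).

The two traces are lines in the plane: v₁ = (sin 120°·cos 40°, cos 120°·cos 40°, −sin 40°), v₂ = (sin 5°·cos 16°, cos 5°·cos 16°, −sin 16°).
Cross product v₁ × v₂ gives the pole to the plane: n ∝ (0.721, 0.129, 0.667).
True dip = arccos(n_z / |n|) = arccos(0.6735) = 47.7°.
Dip direction = azimuth of (n_x, n_y) = atan2(0.721, 0.129) = 80°.

true dip 48°, dip direction 080°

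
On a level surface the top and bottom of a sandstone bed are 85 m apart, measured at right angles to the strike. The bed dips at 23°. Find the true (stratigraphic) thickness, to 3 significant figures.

True thickness t = w · sin(dip) = 85 × sin 23°
t = 85 × 0.3907 = 33.212 m

33.2 m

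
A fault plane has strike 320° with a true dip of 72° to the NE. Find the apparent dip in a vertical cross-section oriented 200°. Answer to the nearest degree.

The strike is 320° and the section trends 200°; the acute angle between them is β = 60°.
tan(apparent dip) = tan 72° · sin 60° = 2.6654
α = arctan(2.6654) = 69.43°

69°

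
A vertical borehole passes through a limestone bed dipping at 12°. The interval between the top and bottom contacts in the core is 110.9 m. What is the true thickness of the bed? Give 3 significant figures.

True thickness t = h · cos(dip) = 110.9 × cos 12°
t = 110.9 × 0.9781 = 108.477 m

108 m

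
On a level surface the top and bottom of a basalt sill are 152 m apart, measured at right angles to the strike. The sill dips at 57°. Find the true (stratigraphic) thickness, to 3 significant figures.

True thickness t = w · sin(dip) = 152 × sin 57°
t = 152 × 0.8387 = 127.478 m

127 m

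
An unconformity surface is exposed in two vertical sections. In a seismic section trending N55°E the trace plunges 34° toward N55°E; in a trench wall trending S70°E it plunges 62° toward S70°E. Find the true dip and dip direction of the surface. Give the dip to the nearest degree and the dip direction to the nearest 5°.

true dip 63°, dip direction 125°

Each apparent-dip line lies in the plane. As unit vectors (x east, y north, z up), v₁ plunges 34°→N55°E and v₂ plunges 62°→S70°E.
n = v₁ × v₂ = (0.510, -0.353, 0.319) (taken with n_z > 0).
True dip = arccos(n_z / |n|) = arccos(0.4574) = 62.8°.
Dip direction = atan2(0.510, -0.353) = 125° (azimuth of n's horizontal projection).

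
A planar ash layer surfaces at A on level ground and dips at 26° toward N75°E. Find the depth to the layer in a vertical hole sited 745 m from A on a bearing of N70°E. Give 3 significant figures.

The hole lies 5° from the dip direction, so the down-dip offset is 745 × cos 5° = 742.17 m.
Depth = down-dip offset × tan(dip) = 742.17 × tan 26° = 742.17 × 0.4877
Depth = 361.98 m

362 m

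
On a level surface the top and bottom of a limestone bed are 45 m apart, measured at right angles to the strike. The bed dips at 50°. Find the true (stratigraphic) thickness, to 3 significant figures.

34.5 m

True thickness t = w · sin(dip) = 45 × sin 50°
t = 45 × 0.7660 = 34.472 m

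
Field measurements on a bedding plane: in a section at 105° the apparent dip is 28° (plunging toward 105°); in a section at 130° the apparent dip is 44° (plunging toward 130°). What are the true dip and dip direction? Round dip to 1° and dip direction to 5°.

Represent each trace as a vector plunging at its apparent dip toward its trend (east-north-up frame): v₁ = (0.853, -0.229, -0.469), v₂ = (0.551, -0.462, -0.695).
n = v₁ × v₂ = (0.058, -0.334, 0.268) (taken with n_z > 0).
Dip δ = arctan(|n_h|/n_z) = arctan(0.339/0.268) = 51.6°.
Dip direction = azimuth of (n_x, n_y) = atan2(0.058, -0.334) = 170°.

true dip 52°, dip direction 170°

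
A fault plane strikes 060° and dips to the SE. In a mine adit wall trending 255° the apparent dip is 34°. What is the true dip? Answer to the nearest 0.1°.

69.0°

β = acute angle between strike 060° and section 255° = 15°.
tan(true dip) = tan 34° / sin 15° = 2.6061
δ = arctan(2.6061) = 69.01°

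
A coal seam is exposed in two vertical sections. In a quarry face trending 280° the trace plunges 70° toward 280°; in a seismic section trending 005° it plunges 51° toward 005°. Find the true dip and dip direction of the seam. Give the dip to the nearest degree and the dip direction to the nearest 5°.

true dip 71°, dip direction 300°

Represent each trace as a vector plunging at its apparent dip toward its trend (east-north-up frame): v₁ = (-0.337, 0.059, -0.940), v₂ = (0.055, 0.627, -0.777).
The plane normal is n = v₁ × v₂ ∝ (-0.543, 0.313, 0.214).
Dip δ = arctan(|n_h|/n_z) = arctan(0.627/0.214) = 71.1°.
Dip direction = azimuth of (n_x, n_y) = atan2(-0.543, 0.313) = 300°.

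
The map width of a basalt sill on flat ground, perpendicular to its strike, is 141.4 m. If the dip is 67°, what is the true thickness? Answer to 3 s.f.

130 m

True thickness t = w · sin(dip) = 141.4 × sin 67°
t = 141.4 × 0.9205 = 130.159 m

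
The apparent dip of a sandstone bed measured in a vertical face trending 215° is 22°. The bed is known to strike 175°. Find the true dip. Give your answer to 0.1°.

32.2°

β = acute angle between strike 175° and section 215° = 40°.
tan(true dip) = tan 22° / sin 40° = 0.6286
δ = arctan(0.6286) = 32.15°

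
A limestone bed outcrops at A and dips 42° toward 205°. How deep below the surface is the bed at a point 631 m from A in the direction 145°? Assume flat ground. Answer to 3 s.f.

284 m

The hole lies 60° from the dip direction, so the down-dip offset is 631 × cos 60° = 315.50 m.
Depth = down-dip offset × tan(dip) = 315.50 × tan 42° = 315.50 × 0.9004
Depth = 284.08 m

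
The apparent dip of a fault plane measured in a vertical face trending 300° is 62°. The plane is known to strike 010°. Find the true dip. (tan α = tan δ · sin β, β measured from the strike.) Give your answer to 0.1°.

β = acute angle between strike 010° and section 300° = 70°.
tan(true dip) = tan 62° / sin 70° = 2.0014
δ = arctan(2.0014) = 63.45°

63.5°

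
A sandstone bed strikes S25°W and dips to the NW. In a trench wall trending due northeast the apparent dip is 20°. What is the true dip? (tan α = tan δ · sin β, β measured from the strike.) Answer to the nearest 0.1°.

The section is 20° from the strike.
tan(true dip) = tan 20° / sin 20° = 1.0642
δ = arctan(1.0642) = 46.78°

46.8°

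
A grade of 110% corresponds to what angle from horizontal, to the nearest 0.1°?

tan θ = 110/100 = 1.1000
θ = arctan(1.1000) = 47.73°

47.7°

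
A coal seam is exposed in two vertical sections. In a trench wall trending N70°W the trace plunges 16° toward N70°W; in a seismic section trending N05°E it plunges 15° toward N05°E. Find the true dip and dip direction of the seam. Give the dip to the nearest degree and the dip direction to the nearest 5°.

The two traces are lines in the plane: v₁ = (sin 290°·cos 16°, cos 290°·cos 16°, −sin 16°), v₂ = (sin 5°·cos 15°, cos 5°·cos 15°, −sin 15°).
n = v₁ × v₂ = (-0.180, 0.257, 0.897) (taken with n_z > 0).
True dip = arccos(n_z / |n|) = arccos(0.9439) = 19.3°.
The horizontal component of n points toward azimuth atan2(n_x, n_y) = 325°, the dip direction.

true dip 19°, dip direction 325°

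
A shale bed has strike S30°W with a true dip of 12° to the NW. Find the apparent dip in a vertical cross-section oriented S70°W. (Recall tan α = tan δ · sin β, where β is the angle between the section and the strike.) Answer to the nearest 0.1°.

7.8°

The section lies 40° from the strike.
tan α = tan 12° × sin 40° = 0.2126 × 0.6428 = 0.1366
apparent dip = arctan 0.1366 = 7.78°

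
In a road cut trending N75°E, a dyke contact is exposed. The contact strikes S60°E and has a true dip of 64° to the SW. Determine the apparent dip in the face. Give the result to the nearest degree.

Angle between strike (S60°E) and section (N75°E): β = 45°.
tan(apparent dip) = tan 64° · sin 45° = 1.4498
apparent dip = arctan 1.4498 = 55.40°

55°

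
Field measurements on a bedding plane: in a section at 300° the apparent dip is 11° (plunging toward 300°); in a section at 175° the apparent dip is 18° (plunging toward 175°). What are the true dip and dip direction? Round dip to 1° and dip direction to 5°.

The two traces are lines in the plane: v₁ = (sin 300°·cos 11°, cos 300°·cos 11°, −sin 11°), v₂ = (sin 175°·cos 18°, cos 175°·cos 18°, −sin 18°).
The plane normal is n = v₁ × v₂ ∝ (-0.332, -0.279, 0.765).
Dip δ = arctan(|n_h|/n_z) = arctan(0.434/0.765) = 29.6°.
Dip direction = atan2(-0.332, -0.279) = 230° (azimuth of n's horizontal projection).

true dip 30°, dip direction 230°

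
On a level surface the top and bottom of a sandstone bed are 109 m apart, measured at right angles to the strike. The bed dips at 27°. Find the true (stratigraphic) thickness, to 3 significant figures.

49.5 m

True thickness t = w · sin(dip) = 109 × sin 27°
t = 109 × 0.4540 = 49.485 m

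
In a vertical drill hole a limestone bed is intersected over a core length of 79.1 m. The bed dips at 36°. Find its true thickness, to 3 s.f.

True thickness t = h · cos(dip) = 79.1 × cos 36°
t = 79.1 × 0.8090 = 63.993 m

64.0 m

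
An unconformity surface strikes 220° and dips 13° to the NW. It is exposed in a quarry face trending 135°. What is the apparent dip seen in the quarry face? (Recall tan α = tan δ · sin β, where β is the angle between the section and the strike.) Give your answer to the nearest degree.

The section lies 85° from the strike.
tan α = tan 13° × sin 85° = 0.2309 × 0.9962 = 0.2300
α = arctan(0.2300) = 12.95°

13°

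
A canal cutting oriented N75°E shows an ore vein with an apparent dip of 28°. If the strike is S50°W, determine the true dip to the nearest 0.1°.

51.5°

β = acute angle between strike S50°W and section N75°E = 25°.
tan(true dip) = tan 28° / sin 25° = 1.2581
true dip = arctan 1.2581 = 51.52°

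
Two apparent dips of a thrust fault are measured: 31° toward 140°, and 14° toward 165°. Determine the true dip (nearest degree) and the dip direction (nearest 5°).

Each apparent-dip line lies in the plane. As unit vectors (x east, y north, z up), v₁ plunges 31°→140° and v₂ plunges 14°→165°.
Cross product v₁ × v₂ gives the pole to the plane: n ∝ (0.324, -0.004, 0.351).
Dip δ = arctan(|n_h|/n_z) = arctan(0.324/0.351) = 42.7°.
Dip direction = azimuth of (n_x, n_y) = atan2(0.324, -0.004) = 91°.

true dip 43°, dip direction 090°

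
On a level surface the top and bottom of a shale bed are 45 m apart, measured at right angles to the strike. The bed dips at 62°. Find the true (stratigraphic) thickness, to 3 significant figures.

39.7 m

True thickness t = w · sin(dip) = 45 × sin 62°
t = 45 × 0.8829 = 39.733 m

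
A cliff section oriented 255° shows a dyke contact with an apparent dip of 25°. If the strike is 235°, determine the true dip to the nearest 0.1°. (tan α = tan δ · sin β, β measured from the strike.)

The section is 20° from the strike.
tan δ = tan α / sin β = tan 25° / sin 20° = 0.4663 / 0.3420 = 1.3634
true dip = arctan 1.3634 = 53.74°

53.7°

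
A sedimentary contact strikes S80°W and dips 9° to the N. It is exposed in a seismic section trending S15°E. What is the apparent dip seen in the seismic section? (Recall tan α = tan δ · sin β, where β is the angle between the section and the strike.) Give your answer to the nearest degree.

9°

The strike is S80°W and the section trends S15°E; the acute angle between them is β = 85°.
tan α = tan 9° × sin 85° = 0.1584 × 0.9962 = 0.1578
apparent dip = arctan 0.1578 = 8.97°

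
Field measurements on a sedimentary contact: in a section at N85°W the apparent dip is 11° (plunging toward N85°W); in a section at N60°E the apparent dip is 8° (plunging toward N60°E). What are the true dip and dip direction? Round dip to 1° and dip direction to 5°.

true dip 29°, dip direction 345°

Each apparent-dip line lies in the plane. As unit vectors (x east, y north, z up), v₁ plunges 11°→N85°W and v₂ plunges 8°→N60°E.
n = v₁ × v₂ = (-0.083, 0.300, 0.558) (taken with n_z > 0).
Dip δ = arctan(|n_h|/n_z) = arctan(0.311/0.558) = 29.1°.
The horizontal component of n points toward azimuth atan2(n_x, n_y) = 345°, the dip direction.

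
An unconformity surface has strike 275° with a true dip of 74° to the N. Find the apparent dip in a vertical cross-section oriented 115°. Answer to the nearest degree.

50°

The section lies 20° from the strike.
tan(apparent dip) = tan 74° · sin 20° = 1.1928
α = arctan(1.1928) = 50.02°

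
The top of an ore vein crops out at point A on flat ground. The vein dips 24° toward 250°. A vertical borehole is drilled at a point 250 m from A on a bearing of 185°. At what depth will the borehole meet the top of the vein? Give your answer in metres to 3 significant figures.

47.0 m

The hole lies 65° from the dip direction, so the down-dip offset is 250 × cos 65° = 105.65 m.
Depth = down-dip offset × tan(dip) = 105.65 × tan 24° = 105.65 × 0.4452
Depth = 47.04 m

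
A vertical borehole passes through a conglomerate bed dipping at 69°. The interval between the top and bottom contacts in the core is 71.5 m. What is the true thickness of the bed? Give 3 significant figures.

25.6 m

True thickness t = h · cos(dip) = 71.5 × cos 69°
t = 71.5 × 0.3584 = 25.623 m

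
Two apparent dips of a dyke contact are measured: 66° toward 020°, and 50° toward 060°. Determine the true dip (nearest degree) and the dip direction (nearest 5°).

Each apparent-dip line lies in the plane. As unit vectors (x east, y north, z up), v₁ plunges 66°→020° and v₂ plunges 50°→060°.
Cross product v₁ × v₂ gives the pole to the plane: n ∝ (-0.001, 0.402, 0.168).
Dip δ = arctan(|n_h|/n_z) = arctan(0.402/0.168) = 67.3°.
Dip direction = azimuth of (n_x, n_y) = atan2(-0.001, 0.402) = 360°.

true dip 67°, dip direction 000°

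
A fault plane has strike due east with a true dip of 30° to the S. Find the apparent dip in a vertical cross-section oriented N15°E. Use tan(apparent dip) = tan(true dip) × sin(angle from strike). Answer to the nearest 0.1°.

29.1°

Angle between strike (due east) and section (N15°E): β = 75°.
tan α = tan 30° × sin 75° = 0.5774 × 0.9659 = 0.5577
α = arctan(0.5577) = 29.15°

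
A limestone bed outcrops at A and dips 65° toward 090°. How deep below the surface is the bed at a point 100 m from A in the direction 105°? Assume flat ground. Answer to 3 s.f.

The hole lies 15° from the dip direction, so the down-dip offset is 100 × cos 15° = 96.59 m.
Depth = down-dip offset × tan(dip) = 96.59 × tan 65° = 96.59 × 2.1445
Depth = 207.14 m

207 m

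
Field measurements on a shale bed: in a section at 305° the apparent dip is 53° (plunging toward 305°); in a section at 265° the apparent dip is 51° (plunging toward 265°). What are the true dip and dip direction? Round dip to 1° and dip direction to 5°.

true dip 54°, dip direction 290°

The two traces are lines in the plane: v₁ = (sin 305°·cos 53°, cos 305°·cos 53°, −sin 53°), v₂ = (sin 265°·cos 51°, cos 265°·cos 51°, −sin 51°).
Cross product v₁ × v₂ gives the pole to the plane: n ∝ (-0.312, 0.118, 0.243).
tan δ = √(n_x²+n_y²)/n_z = 0.333/0.243, so δ = 53.9°.
Dip direction = azimuth of (n_x, n_y) = atan2(-0.312, 0.118) = 291°.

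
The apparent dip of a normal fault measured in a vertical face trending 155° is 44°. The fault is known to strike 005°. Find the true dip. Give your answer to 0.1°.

The section is 30° from the strike.
tan(true dip) = tan 44° / sin 30° = 1.9314
true dip = arctan 1.9314 = 62.63°

62.6°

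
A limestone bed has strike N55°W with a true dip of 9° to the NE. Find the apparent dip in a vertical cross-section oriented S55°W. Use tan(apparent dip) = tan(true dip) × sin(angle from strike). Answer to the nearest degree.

8°

The strike is N55°W and the section trends S55°W; the acute angle between them is β = 70°.
tan(apparent dip) = tan 9° · sin 70° = 0.1488
apparent dip = arctan 0.1488 = 8.47°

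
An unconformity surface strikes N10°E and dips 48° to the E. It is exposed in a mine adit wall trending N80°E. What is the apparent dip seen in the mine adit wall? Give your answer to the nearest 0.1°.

46.2°

The strike is N10°E and the section trends N80°E; the acute angle between them is β = 70°.
tan α = tan 48° × sin 70° = 1.1106 × 0.9397 = 1.0436
apparent dip = arctan 1.0436 = 46.22°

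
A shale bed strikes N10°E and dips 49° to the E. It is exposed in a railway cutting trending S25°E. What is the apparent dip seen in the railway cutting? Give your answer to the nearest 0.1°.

The section lies 35° from the strike.
tan α = tan 49° × sin 35° = 1.1504 × 0.5736 = 0.6598
apparent dip = arctan 0.6598 = 33.42°

33.4°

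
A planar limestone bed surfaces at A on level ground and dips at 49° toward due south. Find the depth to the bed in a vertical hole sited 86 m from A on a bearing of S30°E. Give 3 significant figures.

The hole lies 30° from the dip direction, so the down-dip offset is 86 × cos 30° = 74.48 m.
Depth = down-dip offset × tan(dip) = 74.48 × tan 49° = 74.48 × 1.1504
Depth = 85.68 m

85.7 m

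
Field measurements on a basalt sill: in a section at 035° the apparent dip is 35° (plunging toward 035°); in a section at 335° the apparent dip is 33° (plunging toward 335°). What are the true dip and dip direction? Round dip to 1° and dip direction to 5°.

true dip 38°, dip direction 010°

Each apparent-dip line lies in the plane. As unit vectors (x east, y north, z up), v₁ plunges 35°→035° and v₂ plunges 33°→335°.
n = v₁ × v₂ = (0.071, 0.459, 0.595) (taken with n_z > 0).
True dip = arccos(n_z / |n|) = arccos(0.7882) = 38.0°.
The horizontal component of n points toward azimuth atan2(n_x, n_y) = 9°, the dip direction.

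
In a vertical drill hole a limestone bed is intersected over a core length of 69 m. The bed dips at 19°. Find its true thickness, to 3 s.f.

True thickness t = h · cos(dip) = 69 × cos 19°
t = 69 × 0.9455 = 65.241 m

65.2 m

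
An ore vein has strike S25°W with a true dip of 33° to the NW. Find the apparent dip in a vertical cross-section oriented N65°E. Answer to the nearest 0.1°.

22.7°

The strike is S25°W and the section trends N65°E; the acute angle between them is β = 40°.
tan(apparent dip) = tan 33° · sin 40° = 0.4174
α = arctan(0.4174) = 22.66°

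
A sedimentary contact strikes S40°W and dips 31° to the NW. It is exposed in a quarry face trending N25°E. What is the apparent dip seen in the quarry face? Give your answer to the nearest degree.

The strike is S40°W and the section trends N25°E; the acute angle between them is β = 15°.
tan(apparent dip) = tan 31° · sin 15° = 0.1555
α = arctan(0.1555) = 8.84°

9°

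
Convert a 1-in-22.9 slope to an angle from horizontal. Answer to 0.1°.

tan θ = 1/22.9 = 0.0437
θ = arctan(0.0437) = 2.50°

2.5°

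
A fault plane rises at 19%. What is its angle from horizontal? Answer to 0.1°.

tan θ = 19/100 = 0.1900
θ = arctan(0.1900) = 10.76°

10.8°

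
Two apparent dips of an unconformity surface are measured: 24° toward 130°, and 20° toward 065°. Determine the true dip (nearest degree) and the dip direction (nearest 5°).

The two traces are lines in the plane: v₁ = (sin 130°·cos 24°, cos 130°·cos 24°, −sin 24°), v₂ = (sin 65°·cos 20°, cos 65°·cos 20°, −sin 20°).
n = v₁ × v₂ = (0.362, -0.107, 0.778) (taken with n_z > 0).
Dip δ = arctan(|n_h|/n_z) = arctan(0.378/0.778) = 25.9°.
Dip direction = azimuth of (n_x, n_y) = atan2(0.362, -0.107) = 106°.

true dip 26°, dip direction 105°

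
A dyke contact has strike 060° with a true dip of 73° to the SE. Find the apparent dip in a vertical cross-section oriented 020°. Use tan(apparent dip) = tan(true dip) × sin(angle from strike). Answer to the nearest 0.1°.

Angle between strike (060°) and section (020°): β = 40°.
tan(apparent dip) = tan 73° · sin 40° = 2.1025
apparent dip = arctan 2.1025 = 64.56°

64.6°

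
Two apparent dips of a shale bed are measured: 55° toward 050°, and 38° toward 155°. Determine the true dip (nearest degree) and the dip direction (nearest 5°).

true dip 62°, dip direction 090°

The two traces are lines in the plane: v₁ = (sin 50°·cos 55°, cos 50°·cos 55°, −sin 55°), v₂ = (sin 155°·cos 38°, cos 155°·cos 38°, −sin 38°).
The plane normal is n = v₁ × v₂ ∝ (0.812, 0.002, 0.437).
tan δ = √(n_x²+n_y²)/n_z = 0.812/0.437, so δ = 61.7°.
Dip direction = azimuth of (n_x, n_y) = atan2(0.812, 0.002) = 90°.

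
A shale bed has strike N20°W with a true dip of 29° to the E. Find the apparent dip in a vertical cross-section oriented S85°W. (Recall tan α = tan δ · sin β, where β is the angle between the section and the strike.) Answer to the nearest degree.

Angle between strike (N20°W) and section (S85°W): β = 75°.
tan(apparent dip) = tan 29° · sin 75° = 0.5354
apparent dip = arctan 0.5354 = 28.17°

28°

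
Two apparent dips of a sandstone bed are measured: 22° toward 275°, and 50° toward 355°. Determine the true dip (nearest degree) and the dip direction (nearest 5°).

The two traces are lines in the plane: v₁ = (sin 275°·cos 22°, cos 275°·cos 22°, −sin 22°), v₂ = (sin 355°·cos 50°, cos 355°·cos 50°, −sin 50°).
Cross product v₁ × v₂ gives the pole to the plane: n ∝ (-0.178, 0.687, 0.587).
True dip = arccos(n_z / |n|) = arccos(0.6375) = 50.4°.
Dip direction = azimuth of (n_x, n_y) = atan2(-0.178, 0.687) = 345°.

true dip 50°, dip direction 345°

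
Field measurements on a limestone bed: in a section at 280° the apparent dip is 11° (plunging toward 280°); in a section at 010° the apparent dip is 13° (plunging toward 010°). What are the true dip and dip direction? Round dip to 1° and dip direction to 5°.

Each apparent-dip line lies in the plane. As unit vectors (x east, y north, z up), v₁ plunges 11°→280° and v₂ plunges 13°→010°.
n = v₁ × v₂ = (-0.145, 0.250, 0.956) (taken with n_z > 0).
True dip = arccos(n_z / |n|) = arccos(0.9574) = 16.8°.
Dip direction = azimuth of (n_x, n_y) = atan2(-0.145, 0.250) = 330°.

true dip 17°, dip direction 330°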